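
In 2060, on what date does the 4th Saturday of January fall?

The first Saturday of January 2060 is January 3.
The 4th Saturday is 3 weeks later: 3 + 21 = 24.

2060-01-24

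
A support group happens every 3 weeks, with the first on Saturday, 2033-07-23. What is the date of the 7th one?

2033-11-26

The 7th occurrence is 6 intervals after the first: 6 × 21 = 126 days after 2033-07-23.
July has 31 days — 8 days to the end of July leaves 118.
August has 31 days (87 left).
September has 30 days (57 left).
October has 31 days (26 left).
26 days into November → 2033-11-26.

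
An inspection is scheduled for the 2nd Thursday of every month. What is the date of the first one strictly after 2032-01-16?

January 2032 starts on a Thursday; its first Thursday is the 1st, so the 2nd Thursday is the 8th — 2032-01-08.
That is not after 2032-01-16, so look at February 2032.
February 2032 starts on a Sunday; its first Thursday is the 5th, so the 2nd Thursday is the 12th — 2032-02-12.

2032-02-12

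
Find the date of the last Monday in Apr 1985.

Apr 29, 1985

The first Monday of Apr 1985 is Apr 1.
Apr 1985 has 30 days. Adding weeks: 1, 8, 15, 22, 29 — the last one ≤ 30 is the 29th.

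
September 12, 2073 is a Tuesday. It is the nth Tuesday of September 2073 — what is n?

Day 12 falls in week ⌈12/7⌉ of the month.
Days 1–7 hold the 1st Tuesday, 8–14 the 2nd, 15–21 the 3rd, 22–28 the 4th, 29–31 the 5th.
12 is in the range for the 2nd.

2nd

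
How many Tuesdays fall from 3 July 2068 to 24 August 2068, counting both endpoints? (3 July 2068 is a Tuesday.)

8

3 July 2068 is a Tuesday; the first Tuesday on or after it is 3 July 2068.
From 3 July 2068 to 24 August 2068: 28 + 24 = 52 days (rest of July, August).
52 ÷ 7 = 7 full weeks with remainder 3, so 7 more Tuesdays after the first → 8.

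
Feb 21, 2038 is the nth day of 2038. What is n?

Days in months before Feb: 31 = 31.
Plus 21 days into Feb → day 52.

52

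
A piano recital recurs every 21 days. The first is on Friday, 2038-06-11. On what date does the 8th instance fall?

The 8th occurrence is 7 intervals after the first: 7 × 21 = 147 days after 2038-06-11.
June has 30 days — 19 days to the end of June leaves 128.
July has 31 days (97 left).
August has 31 days (66 left).
September has 30 days (36 left).
October has 31 days (5 left).
5 days into November → 2038-11-05.

2038-11-05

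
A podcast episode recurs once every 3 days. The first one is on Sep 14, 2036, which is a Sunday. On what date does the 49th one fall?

The 49th occurrence is 48 intervals after the first: 48 × 3 = 144 days after Sep 14, 2036.
Sep has 30 days — 16 days to the end of Sep leaves 128.
Oct has 31 days (97 left).
Nov has 30 days (67 left).
Dec has 31 days (36 left).
Jan has 31 days (5 left).
5 days into Feb → Feb 5, 2037.

Feb 5, 2037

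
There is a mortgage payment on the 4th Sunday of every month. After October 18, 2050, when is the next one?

October 23, 2050

October 2050 starts on a Saturday; its first Sunday is the 2nd, so the 4th Sunday is the 23rd — October 23, 2050.
October 23, 2050 is after October 18, 2050, so that is the next one.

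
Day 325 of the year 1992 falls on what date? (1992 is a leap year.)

November 20, 1992

January has 31 days (325 − 31 = 294 remain).
February has 29 days (294 − 29 = 265 remain).
March has 31 days (265 − 31 = 234 remain).
April has 30 days (234 − 30 = 204 remain).
May has 31 days (204 − 31 = 173 remain).
June has 30 days (173 − 30 = 143 remain).
July has 31 days (143 − 31 = 112 remain).
August has 31 days (112 − 31 = 81 remain).
September has 30 days (81 − 30 = 51 remain).
October has 31 days (51 − 31 = 20 remain).
20 into November → November 20.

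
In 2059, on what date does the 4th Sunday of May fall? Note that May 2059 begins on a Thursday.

May 2059 begins on a Thursday, so the first Sunday is May 4 (3 days later).
The 4th Sunday is 3 weeks later: 4 + 21 = 25.

25 May 2059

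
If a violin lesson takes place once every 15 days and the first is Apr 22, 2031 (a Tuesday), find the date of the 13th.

Oct 19, 2031

The 13th occurrence is 12 intervals after the first: 12 × 15 = 180 days after Apr 22, 2031.
Apr has 30 days — 8 days to the end of Apr leaves 172.
May has 31 days (141 left).
Jun has 30 days (111 left).
Jul has 31 days (80 left).
Aug has 31 days (49 left).
Sep has 30 days (19 left).
19 days into Oct → Oct 19, 2031.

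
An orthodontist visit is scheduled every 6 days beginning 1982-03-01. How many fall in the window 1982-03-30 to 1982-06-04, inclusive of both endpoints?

11

Occurrences land 6·i days after 1982-03-01 for i = 0, 1, 2, …
1982-03-30 is 29 days after the start; 29 ÷ 6 = 4 remainder 5; since the remainder is 5, round up to i = 5. First occurrence in the window: #6 on 1982-03-31 (5×6 = 30 days in).
1982-06-04 is 95 days after the start; 95 ÷ 6 = 15 remainder 5. Last occurrence in the window: #16 on 1982-05-30.
Occurrences #6 through #16: 11 in total.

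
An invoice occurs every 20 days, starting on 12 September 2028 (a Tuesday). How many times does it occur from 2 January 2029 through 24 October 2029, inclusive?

Occurrences land 20·i days after 12 September 2028 for i = 0, 1, 2, …
2 January 2029 is 112 days after the start; 112 ÷ 20 = 5 remainder 12; since the remainder is 12, round up to i = 6. First occurrence in the window: #7 on 10 January 2029 (6×20 = 120 days in).
24 October 2029 is 407 days after the start; 407 ÷ 20 = 20 remainder 7. Last occurrence in the window: #21 on 17 October 2029.
Occurrences #7 through #21: 15 in total.

15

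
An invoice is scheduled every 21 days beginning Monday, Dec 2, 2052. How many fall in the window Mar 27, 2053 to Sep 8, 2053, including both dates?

8

Occurrences land 21·i days after Dec 2, 2052 for i = 0, 1, 2, …
Mar 27, 2053 is 115 days after the start; 115 ÷ 21 = 5 remainder 10; since the remainder is 10, round up to i = 6. First occurrence in the window: #7 on Apr 7, 2053 (6×21 = 126 days in).
Sep 8, 2053 is 280 days after the start; 280 ÷ 21 = 13 remainder 7. Last occurrence in the window: #14 on Sep 1, 2053.
Occurrences #7 through #14: 8 in total.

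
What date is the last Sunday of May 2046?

27 May 2046

The first Sunday of May 2046 is May 6.
May 2046 has 31 days. Adding weeks: 6, 13, 20, 27 — the last one ≤ 31 is the 27th.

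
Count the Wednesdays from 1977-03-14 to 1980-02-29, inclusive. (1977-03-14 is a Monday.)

155

1977-03-14 is a Monday; the first Wednesday on or after it is 1977-03-16 (2 days later).
From 1977-03-16 to 1980-02-29: 290 + 365 + 365 + 60 = 1080 days (rest of 1977, 1978, 1979, to 1980-02-29 in 1980).
1080 ÷ 7 = 154 full weeks with remainder 2, so 154 more Wednesdays after the first → 155.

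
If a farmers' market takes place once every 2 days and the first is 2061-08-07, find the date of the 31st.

The 31st occurrence is 30 intervals after the first: 30 × 2 = 60 days after 2061-08-07.
August has 31 days — 24 days to the end of August leaves 36.
September has 30 days (6 left).
6 days into October → 2061-10-06.

2061-10-06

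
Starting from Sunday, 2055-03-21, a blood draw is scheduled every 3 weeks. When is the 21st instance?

2056-05-14

The 21st occurrence is 20 intervals after the first: 20 × 21 = 420 days after 2055-03-21.
March has 31 days — 10 days to the end of March leaves 410.
From end of March to end of 2055 is 275 days (135 left).
January has 31 days (104 left).
February has 29 days (75 left).
March has 31 days (44 left).
April has 30 days (14 left).
14 days into May → 2056-05-14.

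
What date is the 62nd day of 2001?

Mar 3, 2001

Jan has 31 days (62 − 31 = 31 remain).
Feb has 28 days (31 − 28 = 3 remain).
3 into Mar → Mar 3.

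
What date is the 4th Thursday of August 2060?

August 26, 2060

August 2060 begins on a Sunday, so the first Thursday is August 5 (4 days later).
The 4th Thursday is 3 weeks later: 5 + 21 = 26.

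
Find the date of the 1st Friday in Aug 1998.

Aug 7, 1998

The first Friday of Aug 1998 is Aug 7.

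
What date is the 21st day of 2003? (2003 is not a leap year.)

21 January 2003

21 into January → January 21.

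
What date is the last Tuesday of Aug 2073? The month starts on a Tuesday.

Aug 2073 begins on a Tuesday, so the first Tuesday is Aug 1.
Aug 2073 has 31 days. Adding weeks: 1, 8, 15, 22, 29 — the last one ≤ 31 is the 29th.

Aug 29, 2073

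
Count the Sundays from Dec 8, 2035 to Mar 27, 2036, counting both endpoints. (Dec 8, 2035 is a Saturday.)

16

Dec 8, 2035 is a Saturday; the first Sunday on or after it is Dec 9, 2035 (1 day later).
From Dec 9, 2035 to Mar 27, 2036: 22 + 31 + 29 + 27 = 109 days (rest of Dec, Jan, Feb, Mar).
109 ÷ 7 = 15 full weeks with remainder 4, so 15 more Sundays after the first → 16.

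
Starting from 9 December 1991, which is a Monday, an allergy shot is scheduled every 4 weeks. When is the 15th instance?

The 15th occurrence is 14 intervals after the first: 14 × 28 = 392 days after 9 December 1991.
December has 31 days — 22 days to the end of December leaves 370.
January has 31 days (339 left).
February has 29 days (310 left).
March has 31 days (279 left).
April has 30 days (249 left).
May has 31 days (218 left).
June has 30 days (188 left).
July has 31 days (157 left).
August has 31 days (126 left).
September has 30 days (96 left).
October has 31 days (65 left).
November has 30 days (35 left).
December has 31 days (4 left).
4 days into January → 4 January 1993.

4 January 1993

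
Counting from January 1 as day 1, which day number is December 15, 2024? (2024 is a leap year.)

350

Days in months before December: 31 + 29 + 31 + 30 + 31 + 30 + 31 + 31 + 30 + 31 + 30 = 335.
Plus 15 days into December → day 350.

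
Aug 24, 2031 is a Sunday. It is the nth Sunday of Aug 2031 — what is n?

Day 24 falls in week ⌈24/7⌉ of the month.
Days 1–7 hold the 1st Sunday, 8–14 the 2nd, 15–21 the 3rd, 22–28 the 4th, 29–31 the 5th.
24 is in the range for the 4th.

4th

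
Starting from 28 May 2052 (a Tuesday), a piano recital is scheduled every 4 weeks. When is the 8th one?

The 8th occurrence is 7 intervals after the first: 7 × 28 = 196 days after 28 May 2052.
May has 31 days — 3 days to the end of May leaves 193.
June has 30 days (163 left).
July has 31 days (132 left).
August has 31 days (101 left).
September has 30 days (71 left).
October has 31 days (40 left).
November has 30 days (10 left).
10 days into December → 10 December 2052.

10 December 2052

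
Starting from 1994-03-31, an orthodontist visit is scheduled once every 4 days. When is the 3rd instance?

1994-04-08

The 3rd occurrence is 2 intervals after the first: 2 × 4 = 8 days after 1994-03-31.
March has 31 days — 0 days to the end of March leaves 8.
8 days into April → 1994-04-08.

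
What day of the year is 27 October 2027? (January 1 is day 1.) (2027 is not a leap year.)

Days in months before October: 31 + 28 + 31 + 30 + 31 + 30 + 31 + 31 + 30 = 273.
Plus 27 days into October → day 300.

300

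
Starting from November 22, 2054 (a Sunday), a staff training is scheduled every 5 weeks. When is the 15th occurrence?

The 15th occurrence is 14 intervals after the first: 14 × 35 = 490 days after November 22, 2054.
November has 30 days — 8 days to the end of November leaves 482.
From end of November to end of 2054 is 31 days (451 left).
2055 has 365 days (86 left).
January has 31 days (55 left).
February has 29 days (26 left).
26 days into March → March 26, 2056.

March 26, 2056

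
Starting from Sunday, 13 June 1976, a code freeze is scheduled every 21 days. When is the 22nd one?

28 August 1977

The 22nd occurrence is 21 intervals after the first: 21 × 21 = 441 days after 13 June 1976.
June has 30 days — 17 days to the end of June leaves 424.
From end of June to end of 1976 is 184 days (240 left).
January has 31 days (209 left).
February has 28 days (181 left).
March has 31 days (150 left).
April has 30 days (120 left).
May has 31 days (89 left).
June has 30 days (59 left).
July has 31 days (28 left).
28 days into August → 28 August 1977.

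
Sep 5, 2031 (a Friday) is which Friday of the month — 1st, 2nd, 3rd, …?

1st

Day 5 falls in week ⌈5/7⌉ of the month.
Days 1–7 hold the 1st Friday, 8–14 the 2nd, 15–21 the 3rd, 22–28 the 4th, 29–31 the 5th.
5 is in the range for the 1st.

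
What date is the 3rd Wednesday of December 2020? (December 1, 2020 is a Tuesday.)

16 December 2020

December 2020 begins on a Tuesday, so the first Wednesday is December 2 (1 day later).
The 3rd Wednesday is 2 weeks later: 2 + 14 = 16.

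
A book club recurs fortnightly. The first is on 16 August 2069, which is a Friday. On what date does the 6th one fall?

The 6th occurrence is 5 intervals after the first: 5 × 14 = 70 days after 16 August 2069.
August has 31 days — 15 days to the end of August leaves 55.
September has 30 days (25 left).
25 days into October → 25 October 2069.

25 October 2069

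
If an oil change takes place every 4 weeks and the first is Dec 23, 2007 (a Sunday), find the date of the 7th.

Jun 8, 2008

The 7th occurrence is 6 intervals after the first: 6 × 28 = 168 days after Dec 23, 2007.
Dec has 31 days — 8 days to the end of Dec leaves 160.
Jan has 31 days (129 left).
Feb has 29 days (100 left).
Mar has 31 days (69 left).
Apr has 30 days (39 left).
May has 31 days (8 left).
8 days into Jun → Jun 8, 2008.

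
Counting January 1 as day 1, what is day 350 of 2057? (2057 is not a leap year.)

Dec 16, 2057

Jan has 31 days (350 − 31 = 319 remain).
Feb has 28 days (319 − 28 = 291 remain).
Mar has 31 days (291 − 31 = 260 remain).
Apr has 30 days (260 − 30 = 230 remain).
May has 31 days (230 − 31 = 199 remain).
Jun has 30 days (199 − 30 = 169 remain).
Jul has 31 days (169 − 31 = 138 remain).
Aug has 31 days (138 − 31 = 107 remain).
Sep has 30 days (107 − 30 = 77 remain).
Oct has 31 days (77 − 31 = 46 remain).
Nov has 30 days (46 − 30 = 16 remain).
16 into Dec → Dec 16.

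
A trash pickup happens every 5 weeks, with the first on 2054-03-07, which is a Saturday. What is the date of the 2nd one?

2054-04-11

The 2nd occurrence is 1 interval after the first: 1 × 35 = 35 days after 2054-03-07.
March has 31 days — 24 days to the end of March leaves 11.
11 days into April → 2054-04-11.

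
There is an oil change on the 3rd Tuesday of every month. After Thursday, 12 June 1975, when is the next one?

17 June 1975

June 1975 starts on a Sunday; its first Tuesday is the 3rd, so the 3rd Tuesday is the 17th — 17 June 1975.
17 June 1975 is after 12 June 1975, so that is the next one.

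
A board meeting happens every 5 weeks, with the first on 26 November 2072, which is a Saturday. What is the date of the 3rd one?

4 February 2073

The 3rd occurrence is 2 intervals after the first: 2 × 35 = 70 days after 26 November 2072.
November has 30 days — 4 days to the end of November leaves 66.
December has 31 days (35 left).
January has 31 days (4 left).
4 days into February → 4 February 2073.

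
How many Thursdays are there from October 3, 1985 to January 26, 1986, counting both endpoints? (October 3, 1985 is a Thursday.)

17

October 3, 1985 is a Thursday; the first Thursday on or after it is October 3, 1985.
From October 3, 1985 to January 26, 1986: 28 + 30 + 31 + 26 = 115 days (rest of October, November, December, January).
115 ÷ 7 = 16 full weeks with remainder 3, so 16 more Thursdays after the first → 17.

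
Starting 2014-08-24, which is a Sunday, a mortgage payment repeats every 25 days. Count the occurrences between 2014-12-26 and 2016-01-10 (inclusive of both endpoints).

Occurrences land 25·i days after 2014-08-24 for i = 0, 1, 2, …
2014-12-26 is 124 days after the start; 124 ÷ 25 = 4 remainder 24; since the remainder is 24, round up to i = 5. First occurrence in the window: #6 on 2014-12-27 (5×25 = 125 days in).
2016-01-10 is 504 days after the start; 504 ÷ 25 = 20 remainder 4. Last occurrence in the window: #21 on 2016-01-06.
Occurrences #6 through #21: 16 in total.

16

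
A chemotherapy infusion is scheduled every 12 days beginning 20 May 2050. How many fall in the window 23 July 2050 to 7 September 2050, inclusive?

4

Occurrences land 12·i days after 20 May 2050 for i = 0, 1, 2, …
23 July 2050 is 64 days after the start; 64 ÷ 12 = 5 remainder 4; since the remainder is 4, round up to i = 6. First occurrence in the window: #7 on 31 July 2050 (6×12 = 72 days in).
7 September 2050 is 110 days after the start; 110 ÷ 12 = 9 remainder 2. Last occurrence in the window: #10 on 5 September 2050.
Occurrences #7 through #10: 4 in total.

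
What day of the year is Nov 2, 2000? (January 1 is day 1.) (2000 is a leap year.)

307

Days in months before Nov: 31 + 29 + 31 + 30 + 31 + 30 + 31 + 31 + 30 + 31 = 305.
Plus 2 days into Nov → day 307.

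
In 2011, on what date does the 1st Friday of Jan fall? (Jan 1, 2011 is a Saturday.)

Jan 7, 2011

Jan 2011 begins on a Saturday, so the first Friday is Jan 7 (6 days later).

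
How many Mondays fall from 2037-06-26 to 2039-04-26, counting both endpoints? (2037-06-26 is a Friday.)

2037-06-26 is a Friday; the first Monday on or after it is 2037-06-29 (3 days later).
From 2037-06-29 to 2039-04-26: 185 + 365 + 116 = 666 days (rest of 2037, 2038, to 2039-04-26 in 2039).
666 ÷ 7 = 95 full weeks with remainder 1, so 95 more Mondays after the first → 96.

96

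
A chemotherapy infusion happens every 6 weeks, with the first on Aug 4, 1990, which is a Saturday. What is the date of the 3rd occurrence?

The 3rd occurrence is 2 intervals after the first: 2 × 42 = 84 days after Aug 4, 1990.
Aug has 31 days — 27 days to the end of Aug leaves 57.
Sep has 30 days (27 left).
27 days into Oct → Oct 27, 1990.

Oct 27, 1990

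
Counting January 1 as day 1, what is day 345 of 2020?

January has 31 days (345 − 31 = 314 remain).
February has 29 days (314 − 29 = 285 remain).
March has 31 days (285 − 31 = 254 remain).
April has 30 days (254 − 30 = 224 remain).
May has 31 days (224 − 31 = 193 remain).
June has 30 days (193 − 30 = 163 remain).
July has 31 days (163 − 31 = 132 remain).
August has 31 days (132 − 31 = 101 remain).
September has 30 days (101 − 30 = 71 remain).
October has 31 days (71 − 31 = 40 remain).
November has 30 days (40 − 30 = 10 remain).
10 into December → December 10.

10 December 2020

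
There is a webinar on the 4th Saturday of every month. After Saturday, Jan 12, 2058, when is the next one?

Jan 2058 starts on a Tuesday; its first Saturday is the 5th, so the 4th Saturday is the 26th — Jan 26, 2058.
Jan 26, 2058 is after Jan 12, 2058, so that is the next one.

Jan 26, 2058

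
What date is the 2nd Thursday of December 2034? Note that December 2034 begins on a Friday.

December 14, 2034

December 2034 begins on a Friday, so the first Thursday is December 7 (6 days later).
The 2nd Thursday is 1 weeks later: 7 + 7 = 14.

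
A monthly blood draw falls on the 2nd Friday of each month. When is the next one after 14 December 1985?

December 1985 starts on a Sunday; its first Friday is the 6th, so the 2nd Friday is the 13th — 13 December 1985.
That is not after 14 December 1985, so look at January 1986.
January 1986 starts on a Wednesday; its first Friday is the 3rd, so the 2nd Friday is the 10th — 10 January 1986.

10 January 1986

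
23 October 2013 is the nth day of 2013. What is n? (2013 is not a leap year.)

Days in months before October: 31 + 28 + 31 + 30 + 31 + 30 + 31 + 31 + 30 = 273.
Plus 23 days into October → day 296.

296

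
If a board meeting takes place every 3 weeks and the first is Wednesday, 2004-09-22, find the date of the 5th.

2004-12-15

The 5th occurrence is 4 intervals after the first: 4 × 21 = 84 days after 2004-09-22.
September has 30 days — 8 days to the end of September leaves 76.
October has 31 days (45 left).
November has 30 days (15 left).
15 days into December → 2004-12-15.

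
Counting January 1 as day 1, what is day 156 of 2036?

4 June 2036

January has 31 days (156 − 31 = 125 remain).
February has 29 days (125 − 29 = 96 remain).
March has 31 days (96 − 31 = 65 remain).
April has 30 days (65 − 30 = 35 remain).
May has 31 days (35 − 31 = 4 remain).
4 into June → June 4.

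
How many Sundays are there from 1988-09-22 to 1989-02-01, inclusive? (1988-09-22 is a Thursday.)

1988-09-22 is a Thursday; the first Sunday on or after it is 1988-09-25 (3 days later).
From 1988-09-25 to 1989-02-01: 5 + 31 + 30 + 31 + 31 + 1 = 129 days (rest of September, October, November, December, January, February).
129 ÷ 7 = 18 full weeks with remainder 3, so 18 more Sundays after the first → 19.

19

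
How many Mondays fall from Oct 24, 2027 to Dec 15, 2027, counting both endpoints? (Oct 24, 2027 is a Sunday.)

8

Oct 24, 2027 is a Sunday; the first Monday on or after it is Oct 25, 2027 (1 day later).
From Oct 25, 2027 to Dec 15, 2027: 6 + 30 + 15 = 51 days (rest of Oct, Nov, Dec).
51 ÷ 7 = 7 full weeks with remainder 2, so 7 more Mondays after the first → 8.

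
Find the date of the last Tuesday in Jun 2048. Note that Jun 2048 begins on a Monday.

Jun 2048 begins on a Monday, so the first Tuesday is Jun 2 (1 day later).
Jun 2048 has 30 days. Adding weeks: 2, 9, 16, 23, 30 — the last one ≤ 30 is the 30th.

Jun 30, 2048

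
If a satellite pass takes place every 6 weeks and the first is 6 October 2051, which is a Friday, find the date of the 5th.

22 March 2052

The 5th occurrence is 4 intervals after the first: 4 × 42 = 168 days after 6 October 2051.
October has 31 days — 25 days to the end of October leaves 143.
November has 30 days (113 left).
December has 31 days (82 left).
January has 31 days (51 left).
February has 29 days (22 left).
22 days into March → 22 March 2052.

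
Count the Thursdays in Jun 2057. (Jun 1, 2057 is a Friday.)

Jun 1, 2057 is a Friday; the first Thursday on or after it is Jun 7, 2057 (6 days later).
From Jun 7, 2057 to Jun 30, 2057 is 30 − 7 = 23 days.
23 ÷ 7 = 3 full weeks with remainder 2, so 3 more Thursdays after the first → 4.

4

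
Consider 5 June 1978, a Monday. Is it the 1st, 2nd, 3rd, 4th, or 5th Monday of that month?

1st

Day 5 falls in week ⌈5/7⌉ of the month.
Days 1–7 hold the 1st Monday, 8–14 the 2nd, 15–21 the 3rd, 22–28 the 4th, 29–31 the 5th.
5 is in the range for the 1st.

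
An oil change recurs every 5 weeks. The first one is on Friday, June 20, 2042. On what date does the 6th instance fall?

The 6th occurrence is 5 intervals after the first: 5 × 35 = 175 days after June 20, 2042.
June has 30 days — 10 days to the end of June leaves 165.
July has 31 days (134 left).
August has 31 days (103 left).
September has 30 days (73 left).
October has 31 days (42 left).
November has 30 days (12 left).
12 days into December → December 12, 2042.

December 12, 2042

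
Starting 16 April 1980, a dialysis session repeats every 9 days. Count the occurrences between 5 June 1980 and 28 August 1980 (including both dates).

9

Occurrences land 9·i days after 16 April 1980 for i = 0, 1, 2, …
5 June 1980 is 50 days after the start; 50 ÷ 9 = 5 remainder 5; since the remainder is 5, round up to i = 6. First occurrence in the window: #7 on 9 June 1980 (6×9 = 54 days in).
28 August 1980 is 134 days after the start; 134 ÷ 9 = 14 remainder 8. Last occurrence in the window: #15 on 20 August 1980.
Occurrences #7 through #15: 9 in total.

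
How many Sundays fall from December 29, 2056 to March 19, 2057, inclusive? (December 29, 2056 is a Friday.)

12

December 29, 2056 is a Friday; the first Sunday on or after it is December 31, 2056 (2 days later).
From December 31, 2056 to March 19, 2057: 0 + 31 + 28 + 19 = 78 days (rest of December, January, February, March).
78 ÷ 7 = 11 full weeks with remainder 1, so 11 more Sundays after the first → 12.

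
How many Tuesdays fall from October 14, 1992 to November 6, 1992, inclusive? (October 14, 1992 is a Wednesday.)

3

October 14, 1992 is a Wednesday; the first Tuesday on or after it is October 20, 1992 (6 days later).
From October 20, 1992 to November 6, 1992: 11 + 6 = 17 days (rest of October, November).
17 ÷ 7 = 2 full weeks with remainder 3, so 2 more Tuesdays after the first → 3.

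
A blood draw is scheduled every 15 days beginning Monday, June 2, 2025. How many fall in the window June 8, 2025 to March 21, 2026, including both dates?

Occurrences land 15·i days after June 2, 2025 for i = 0, 1, 2, …
June 8, 2025 is 6 days after the start; 6 ÷ 15 = 0 remainder 6; since the remainder is 6, round up to i = 1. First occurrence in the window: #2 on June 17, 2025 (1×15 = 15 days in).
March 21, 2026 is 292 days after the start; 292 ÷ 15 = 19 remainder 7. Last occurrence in the window: #20 on March 14, 2026.
Occurrences #2 through #20: 19 in total.

19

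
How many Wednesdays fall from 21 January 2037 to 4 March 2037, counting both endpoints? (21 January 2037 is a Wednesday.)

7

21 January 2037 is a Wednesday; the first Wednesday on or after it is 21 January 2037.
From 21 January 2037 to 4 March 2037: 10 + 28 + 4 = 42 days (rest of January, February, March).
42 ÷ 7 = 6 full weeks with remainder 0, so 6 more Wednesdays after the first → 7.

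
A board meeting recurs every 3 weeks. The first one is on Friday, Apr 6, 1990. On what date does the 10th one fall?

Oct 12, 1990

The 10th occurrence is 9 intervals after the first: 9 × 21 = 189 days after Apr 6, 1990.
Apr has 30 days — 24 days to the end of Apr leaves 165.
May has 31 days (134 left).
Jun has 30 days (104 left).
Jul has 31 days (73 left).
Aug has 31 days (42 left).
Sep has 30 days (12 left).
12 days into Oct → Oct 12, 1990.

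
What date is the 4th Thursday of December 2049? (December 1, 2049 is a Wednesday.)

2049-12-23

December 2049 begins on a Wednesday, so the first Thursday is December 2 (1 day later).
The 4th Thursday is 3 weeks later: 2 + 21 = 23.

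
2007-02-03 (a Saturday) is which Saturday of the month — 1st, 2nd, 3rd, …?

1st

Day 3 falls in week ⌈3/7⌉ of the month.
Days 1–7 hold the 1st Saturday, 8–14 the 2nd, 15–21 the 3rd, 22–28 the 4th, 29–31 the 5th.
3 is in the range for the 1st.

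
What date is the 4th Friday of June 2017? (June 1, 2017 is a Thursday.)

23 June 2017

June 2017 begins on a Thursday, so the first Friday is June 2 (1 day later).
The 4th Friday is 3 weeks later: 2 + 21 = 23.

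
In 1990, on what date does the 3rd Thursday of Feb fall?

The first Thursday of Feb 1990 is Feb 1.
The 3rd Thursday is 2 weeks later: 1 + 14 = 15.

Feb 15, 1990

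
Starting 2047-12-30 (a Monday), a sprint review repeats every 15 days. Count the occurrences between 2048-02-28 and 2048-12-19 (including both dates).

20

Occurrences land 15·i days after 2047-12-30 for i = 0, 1, 2, …
2048-02-28 is 60 days after the start; 60 ÷ 15 = 4 remainder 0. First occurrence in the window: #5 on 2048-02-28 (4×15 = 60 days in).
2048-12-19 is 355 days after the start; 355 ÷ 15 = 23 remainder 10. Last occurrence in the window: #24 on 2048-12-09.
Occurrences #5 through #24: 20 in total.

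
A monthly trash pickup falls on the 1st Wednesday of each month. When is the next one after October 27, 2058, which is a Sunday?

November 6, 2058

October 2058 starts on a Tuesday, so its 1st Wednesday is October 2, 2058 (1 day in).
That is not after October 27, 2058, so look at November 2058.
November 2058 starts on a Friday, so its 1st Wednesday is November 6, 2058 (5 days in).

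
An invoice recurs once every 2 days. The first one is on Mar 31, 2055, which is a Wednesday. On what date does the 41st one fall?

The 41st occurrence is 40 intervals after the first: 40 × 2 = 80 days after Mar 31, 2055.
Mar has 31 days — 0 days to the end of Mar leaves 80.
Apr has 30 days (50 left).
May has 31 days (19 left).
19 days into Jun → Jun 19, 2055.

Jun 19, 2055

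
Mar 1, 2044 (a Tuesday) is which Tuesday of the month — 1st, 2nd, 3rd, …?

1st

Day 1 falls in week ⌈1/7⌉ of the month.
Days 1–7 hold the 1st Tuesday, 8–14 the 2nd, 15–21 the 3rd, 22–28 the 4th, 29–31 the 5th.
1 is in the range for the 1st.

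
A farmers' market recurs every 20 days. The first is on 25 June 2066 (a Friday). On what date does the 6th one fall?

3 October 2066

The 6th occurrence is 5 intervals after the first: 5 × 20 = 100 days after 25 June 2066.
June has 30 days — 5 days to the end of June leaves 95.
July has 31 days (64 left).
August has 31 days (33 left).
September has 30 days (3 left).
3 days into October → 3 October 2066.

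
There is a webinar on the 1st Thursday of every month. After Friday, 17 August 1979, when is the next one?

6 September 1979

August 1979 starts on a Wednesday, so its 1st Thursday is 2 August 1979 (1 day in).
That is not after 17 August 1979, so look at September 1979.
September 1979 starts on a Saturday, so its 1st Thursday is 6 September 1979 (5 days in).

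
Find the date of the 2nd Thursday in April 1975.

1975-04-10

April 1975 begins on a Tuesday, so the first Thursday is April 3 (2 days later).
The 2nd Thursday is 1 weeks later: 3 + 7 = 10.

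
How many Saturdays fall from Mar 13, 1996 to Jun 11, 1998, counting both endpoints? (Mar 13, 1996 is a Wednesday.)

117

Mar 13, 1996 is a Wednesday; the first Saturday on or after it is Mar 16, 1996 (3 days later).
From Mar 16, 1996 to Jun 11, 1998: 290 + 365 + 162 = 817 days (rest of 1996, 1997, to Jun 11, 1998 in 1998).
817 ÷ 7 = 116 full weeks with remainder 5, so 116 more Saturdays after the first → 117.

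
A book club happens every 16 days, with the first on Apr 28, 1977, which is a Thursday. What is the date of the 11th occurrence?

The 11th occurrence is 10 intervals after the first: 10 × 16 = 160 days after Apr 28, 1977.
Apr has 30 days — 2 days to the end of Apr leaves 158.
May has 31 days (127 left).
Jun has 30 days (97 left).
Jul has 31 days (66 left).
Aug has 31 days (35 left).
Sep has 30 days (5 left).
5 days into Oct → Oct 5, 1977.

Oct 5, 1977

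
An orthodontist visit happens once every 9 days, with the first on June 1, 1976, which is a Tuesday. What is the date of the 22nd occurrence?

The 22nd occurrence is 21 intervals after the first: 21 × 9 = 189 days after June 1, 1976.
June has 30 days — 29 days to the end of June leaves 160.
July has 31 days (129 left).
August has 31 days (98 left).
September has 30 days (68 left).
October has 31 days (37 left).
November has 30 days (7 left).
7 days into December → December 7, 1976.

December 7, 1976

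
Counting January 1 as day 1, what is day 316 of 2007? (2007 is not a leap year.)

November 12, 2007

January has 31 days (316 − 31 = 285 remain).
February has 28 days (285 − 28 = 257 remain).
March has 31 days (257 − 31 = 226 remain).
April has 30 days (226 − 30 = 196 remain).
May has 31 days (196 − 31 = 165 remain).
June has 30 days (165 − 30 = 135 remain).
July has 31 days (135 − 31 = 104 remain).
August has 31 days (104 − 31 = 73 remain).
September has 30 days (73 − 30 = 43 remain).
October has 31 days (43 − 31 = 12 remain).
12 into November → November 12.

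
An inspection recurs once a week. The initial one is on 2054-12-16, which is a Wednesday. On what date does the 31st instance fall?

2055-07-14

The 31st occurrence is 30 intervals after the first: 30 × 7 = 210 days after 2054-12-16.
December has 31 days — 15 days to the end of December leaves 195.
January has 31 days (164 left).
February has 28 days (136 left).
March has 31 days (105 left).
April has 30 days (75 left).
May has 31 days (44 left).
June has 30 days (14 left).
14 days into July → 2055-07-14.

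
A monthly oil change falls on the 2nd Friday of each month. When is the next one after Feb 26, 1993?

Feb 1993 starts on a Monday; its first Friday is the 5th, so the 2nd Friday is the 12th — Feb 12, 1993.
That is not after Feb 26, 1993, so look at Mar 1993.
Mar 1993 starts on a Monday; its first Friday is the 5th, so the 2nd Friday is the 12th — Mar 12, 1993.

Mar 12, 1993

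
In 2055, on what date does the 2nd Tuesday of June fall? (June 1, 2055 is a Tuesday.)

June 8, 2055

June 2055 begins on a Tuesday, so the first Tuesday is June 1.
The 2nd Tuesday is 1 weeks later: 1 + 7 = 8.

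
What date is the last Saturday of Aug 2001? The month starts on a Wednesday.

Aug 25, 2001

Aug 2001 begins on a Wednesday, so the first Saturday is Aug 4 (3 days later).
Aug 2001 has 31 days. Adding weeks: 4, 11, 18, 25 — the last one ≤ 31 is the 25th.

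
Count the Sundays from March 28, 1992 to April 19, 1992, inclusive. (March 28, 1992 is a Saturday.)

March 28, 1992 is a Saturday; the first Sunday on or after it is March 29, 1992 (1 day later).
From March 29, 1992 to April 19, 1992: 2 + 19 = 21 days (rest of March, April).
21 ÷ 7 = 3 full weeks with remainder 0, so 3 more Sundays after the first → 4.

4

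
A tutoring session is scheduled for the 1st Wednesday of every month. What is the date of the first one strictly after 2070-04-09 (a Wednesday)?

2070-05-07

April 2070 starts on a Tuesday, so its 1st Wednesday is 2070-04-02 (1 day in).
That is not after 2070-04-09, so look at May 2070.
May 2070 starts on a Thursday, so its 1st Wednesday is 2070-05-07 (6 days in).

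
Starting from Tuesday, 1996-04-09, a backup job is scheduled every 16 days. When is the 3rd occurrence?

The 3rd occurrence is 2 intervals after the first: 2 × 16 = 32 days after 1996-04-09.
April has 30 days — 21 days to the end of April leaves 11.
11 days into May → 1996-05-11.

1996-05-11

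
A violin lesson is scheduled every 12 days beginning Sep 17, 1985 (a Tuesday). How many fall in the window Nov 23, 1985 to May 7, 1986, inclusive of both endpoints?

Occurrences land 12·i days after Sep 17, 1985 for i = 0, 1, 2, …
Nov 23, 1985 is 67 days after the start; 67 ÷ 12 = 5 remainder 7; since the remainder is 7, round up to i = 6. First occurrence in the window: #7 on Nov 28, 1985 (6×12 = 72 days in).
May 7, 1986 is 232 days after the start; 232 ÷ 12 = 19 remainder 4. Last occurrence in the window: #20 on May 3, 1986.
Occurrences #7 through #20: 14 in total.

14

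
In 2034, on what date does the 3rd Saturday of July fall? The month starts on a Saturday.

July 2034 begins on a Saturday, so the first Saturday is July 1.
The 3rd Saturday is 2 weeks later: 1 + 14 = 15.

July 15, 2034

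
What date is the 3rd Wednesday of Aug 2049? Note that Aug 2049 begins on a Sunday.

Aug 2049 begins on a Sunday, so the first Wednesday is Aug 4 (3 days later).
The 3rd Wednesday is 2 weeks later: 4 + 14 = 18.

Aug 18, 2049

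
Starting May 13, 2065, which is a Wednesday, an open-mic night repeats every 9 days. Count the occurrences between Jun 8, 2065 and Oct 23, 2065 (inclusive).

16

Occurrences land 9·i days after May 13, 2065 for i = 0, 1, 2, …
Jun 8, 2065 is 26 days after the start; 26 ÷ 9 = 2 remainder 8; since the remainder is 8, round up to i = 3. First occurrence in the window: #4 on Jun 9, 2065 (3×9 = 27 days in).
Oct 23, 2065 is 163 days after the start; 163 ÷ 9 = 18 remainder 1. Last occurrence in the window: #19 on Oct 22, 2065.
Occurrences #4 through #19: 16 in total.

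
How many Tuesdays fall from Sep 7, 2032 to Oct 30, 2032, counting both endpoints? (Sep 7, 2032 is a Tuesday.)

Sep 7, 2032 is a Tuesday; the first Tuesday on or after it is Sep 7, 2032.
From Sep 7, 2032 to Oct 30, 2032: 23 + 30 = 53 days (rest of Sep, Oct).
53 ÷ 7 = 7 full weeks with remainder 4, so 7 more Tuesdays after the first → 8.

8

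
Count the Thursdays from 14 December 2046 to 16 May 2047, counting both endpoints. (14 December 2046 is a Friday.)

22

14 December 2046 is a Friday; the first Thursday on or after it is 20 December 2046 (6 days later).
From 20 December 2046 to 16 May 2047: 11 + 31 + 28 + 31 + 30 + 16 = 147 days (rest of December, January, February, March, April, May).
147 ÷ 7 = 21 full weeks with remainder 0, so 21 more Thursdays after the first → 22.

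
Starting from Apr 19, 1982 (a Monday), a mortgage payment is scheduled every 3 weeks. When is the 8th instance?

The 8th occurrence is 7 intervals after the first: 7 × 21 = 147 days after Apr 19, 1982.
Apr has 30 days — 11 days to the end of Apr leaves 136.
May has 31 days (105 left).
Jun has 30 days (75 left).
Jul has 31 days (44 left).
Aug has 31 days (13 left).
13 days into Sep → Sep 13, 1982.

Sep 13, 1982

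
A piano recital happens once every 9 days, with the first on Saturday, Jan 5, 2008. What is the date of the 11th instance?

The 11th occurrence is 10 intervals after the first: 10 × 9 = 90 days after Jan 5, 2008.
Jan has 31 days — 26 days to the end of Jan leaves 64.
Feb has 29 days (35 left).
Mar has 31 days (4 left).
4 days into Apr → Apr 4, 2008.

Apr 4, 2008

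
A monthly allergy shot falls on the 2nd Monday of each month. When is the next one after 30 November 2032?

13 December 2032

November 2032 starts on a Monday; its first Monday is the 1st, so the 2nd Monday is the 8th — 8 November 2032.
That is not after 30 November 2032, so look at December 2032.
December 2032 starts on a Wednesday; its first Monday is the 6th, so the 2nd Monday is the 13th — 13 December 2032.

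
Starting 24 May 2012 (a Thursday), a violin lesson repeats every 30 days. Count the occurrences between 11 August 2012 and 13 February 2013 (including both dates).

6

Occurrences land 30·i days after 24 May 2012 for i = 0, 1, 2, …
11 August 2012 is 79 days after the start; 79 ÷ 30 = 2 remainder 19; since the remainder is 19, round up to i = 3. First occurrence in the window: #4 on 22 August 2012 (3×30 = 90 days in).
13 February 2013 is 265 days after the start; 265 ÷ 30 = 8 remainder 25. Last occurrence in the window: #9 on 19 January 2013.
Occurrences #4 through #9: 6 in total.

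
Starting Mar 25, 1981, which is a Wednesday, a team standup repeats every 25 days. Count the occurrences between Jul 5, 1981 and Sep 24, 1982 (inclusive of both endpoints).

Occurrences land 25·i days after Mar 25, 1981 for i = 0, 1, 2, …
Jul 5, 1981 is 102 days after the start; 102 ÷ 25 = 4 remainder 2; since the remainder is 2, round up to i = 5. First occurrence in the window: #6 on Jul 28, 1981 (5×25 = 125 days in).
Sep 24, 1982 is 548 days after the start; 548 ÷ 25 = 21 remainder 23. Last occurrence in the window: #22 on Sep 1, 1982.
Occurrences #6 through #22: 17 in total.

17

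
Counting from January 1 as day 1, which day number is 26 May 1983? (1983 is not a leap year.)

Days in months before May: 31 + 28 + 31 + 30 = 120.
Plus 26 days into May → day 146.

146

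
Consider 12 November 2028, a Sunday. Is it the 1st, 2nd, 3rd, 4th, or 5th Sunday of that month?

Day 12 falls in week ⌈12/7⌉ of the month.
Days 1–7 hold the 1st Sunday, 8–14 the 2nd, 15–21 the 3rd, 22–28 the 4th, 29–31 the 5th.
12 is in the range for the 2nd.

2nd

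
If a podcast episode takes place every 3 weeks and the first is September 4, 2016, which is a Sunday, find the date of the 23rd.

December 10, 2017

The 23rd occurrence is 22 intervals after the first: 22 × 21 = 462 days after September 4, 2016.
September has 30 days — 26 days to the end of September leaves 436.
From end of September to end of 2016 is 92 days (344 left).
January has 31 days (313 left).
February has 28 days (285 left).
March has 31 days (254 left).
April has 30 days (224 left).
May has 31 days (193 left).
June has 30 days (163 left).
July has 31 days (132 left).
August has 31 days (101 left).
September has 30 days (71 left).
October has 31 days (40 left).
November has 30 days (10 left).
10 days into December → December 10, 2017.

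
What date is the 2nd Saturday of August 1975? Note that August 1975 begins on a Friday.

August 1975 begins on a Friday, so the first Saturday is August 2 (1 day later).
The 2nd Saturday is 1 weeks later: 2 + 7 = 9.

August 9, 1975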